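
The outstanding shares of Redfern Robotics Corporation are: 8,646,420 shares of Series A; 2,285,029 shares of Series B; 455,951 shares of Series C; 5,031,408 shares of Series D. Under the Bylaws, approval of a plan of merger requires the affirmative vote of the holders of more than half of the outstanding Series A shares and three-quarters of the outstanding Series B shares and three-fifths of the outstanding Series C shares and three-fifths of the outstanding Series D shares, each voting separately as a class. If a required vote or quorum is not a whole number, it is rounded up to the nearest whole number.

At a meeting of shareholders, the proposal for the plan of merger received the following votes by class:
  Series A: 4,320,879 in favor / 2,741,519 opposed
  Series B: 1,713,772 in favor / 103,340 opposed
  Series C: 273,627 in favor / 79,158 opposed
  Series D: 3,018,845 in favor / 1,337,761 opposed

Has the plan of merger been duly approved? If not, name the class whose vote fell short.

Not approved — the Series A shares did not give the required vote.

Series A: a majority of 8646420 is 4323211; 4,323,211 required, 4,320,879 in favor — not approved.
Series B: 3/4 of 2285029 = 1713771.75, rounded up to 1713772; 1,713,772 required, 1,713,772 in favor — approved.
Series C: 3/5 of 455951 = 273570.60, rounded up to 273571; 273,571 required, 273,627 in favor — approved.
Series D: 3/5 of 5031408 = 3018844.80, rounded up to 3018845; 3,018,845 required, 3,018,845 in favor — approved.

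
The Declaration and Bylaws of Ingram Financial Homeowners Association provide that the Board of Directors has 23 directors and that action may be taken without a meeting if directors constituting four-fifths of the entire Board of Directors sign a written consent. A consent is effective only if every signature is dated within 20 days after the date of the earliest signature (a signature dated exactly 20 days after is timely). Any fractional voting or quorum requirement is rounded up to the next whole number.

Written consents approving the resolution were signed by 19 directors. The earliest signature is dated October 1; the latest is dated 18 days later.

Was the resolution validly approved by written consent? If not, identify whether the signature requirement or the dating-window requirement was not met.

Signatures required: four-fifths of 23 — 4/5 of 23 = 18.40, rounded up to 19, so 19 needed; 19 signed. Sufficient.
Dating window: the latest signature is 18 days after the earliest; the limit is 20 days. Within the window.

Effective — both the signature and dating-window requirements are satisfied.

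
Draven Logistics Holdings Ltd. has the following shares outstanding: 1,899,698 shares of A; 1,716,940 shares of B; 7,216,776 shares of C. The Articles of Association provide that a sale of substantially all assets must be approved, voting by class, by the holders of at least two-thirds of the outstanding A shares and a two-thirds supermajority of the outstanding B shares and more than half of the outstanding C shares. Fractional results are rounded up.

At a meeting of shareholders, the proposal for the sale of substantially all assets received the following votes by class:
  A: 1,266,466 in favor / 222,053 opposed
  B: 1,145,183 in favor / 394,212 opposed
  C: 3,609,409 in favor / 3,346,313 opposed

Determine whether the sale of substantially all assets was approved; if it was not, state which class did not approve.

A: 2/3 of 1899698 = 1266465.33, rounded up to 1266466; 1,266,466 required, 1,266,466 in favor — approved.
B: 2/3 of 1716940 = 1144626.67, rounded up to 1144627; 1,144,627 required, 1,145,183 in favor — approved.
C: a majority of 7216776 is 3608389; 3,608,389 required, 3,609,409 in favor — approved.

Approved — every class gave the required vote.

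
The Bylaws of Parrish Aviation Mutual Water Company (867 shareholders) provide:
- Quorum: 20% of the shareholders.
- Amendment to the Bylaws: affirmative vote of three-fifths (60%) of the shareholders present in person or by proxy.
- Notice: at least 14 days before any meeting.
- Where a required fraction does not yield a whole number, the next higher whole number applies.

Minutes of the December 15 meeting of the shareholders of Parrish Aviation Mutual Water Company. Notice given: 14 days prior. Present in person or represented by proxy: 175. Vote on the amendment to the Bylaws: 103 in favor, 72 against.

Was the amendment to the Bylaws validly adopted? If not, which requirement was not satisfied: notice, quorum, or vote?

Invalid — vote requirement not satisfied.

Notice: 14 days given; 14 required. Satisfied.
Quorum: 20% of 867 = 173.40, rounded up to 174; 175 present. Satisfied.
Vote: requires three-fifths of those present (175); 3/5 of 175 = 105, so 105 needed; 103 in favor. Not satisfied.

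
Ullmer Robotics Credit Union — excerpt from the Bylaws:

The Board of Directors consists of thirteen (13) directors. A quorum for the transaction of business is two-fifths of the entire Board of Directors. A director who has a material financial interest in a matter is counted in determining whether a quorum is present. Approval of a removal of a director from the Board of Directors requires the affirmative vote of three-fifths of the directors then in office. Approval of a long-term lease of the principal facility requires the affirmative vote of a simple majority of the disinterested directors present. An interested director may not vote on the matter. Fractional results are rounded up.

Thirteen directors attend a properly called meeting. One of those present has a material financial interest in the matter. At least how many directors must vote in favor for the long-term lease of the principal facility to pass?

7

The long-term lease of the principal facility requires a majority of the disinterested directors present (13 − 1 = 12).
A majority of 12 is 7.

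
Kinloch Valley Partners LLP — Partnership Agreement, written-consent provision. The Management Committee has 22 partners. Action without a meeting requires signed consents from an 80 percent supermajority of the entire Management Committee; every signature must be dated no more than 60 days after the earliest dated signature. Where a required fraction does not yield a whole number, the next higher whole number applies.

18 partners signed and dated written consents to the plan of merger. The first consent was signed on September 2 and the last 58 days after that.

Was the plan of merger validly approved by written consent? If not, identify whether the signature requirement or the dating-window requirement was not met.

Signatures required: an 80 percent supermajority of 22 — 4/5 of 22 = 17.60, rounded up to 18, so 18 needed; 18 signed. Sufficient.
Dating window: the latest signature is 58 days after the earliest; the limit is 60 days. Within the window.

Effective — both the signature and dating-window requirements are satisfied.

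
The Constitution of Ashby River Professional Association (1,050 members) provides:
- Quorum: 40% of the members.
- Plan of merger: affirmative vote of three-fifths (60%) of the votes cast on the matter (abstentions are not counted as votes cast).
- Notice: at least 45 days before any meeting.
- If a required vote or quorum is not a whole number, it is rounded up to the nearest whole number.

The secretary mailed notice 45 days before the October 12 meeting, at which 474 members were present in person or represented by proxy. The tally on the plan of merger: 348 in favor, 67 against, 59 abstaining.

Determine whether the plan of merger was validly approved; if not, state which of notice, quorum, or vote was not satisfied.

Notice: 45 days given; 45 required. Satisfied.
Quorum: 40% of 1,050 = 420; 474 present. Satisfied.
Vote: requires three-fifths of the votes cast (474 − 59 abstaining = 415); 3/5 of 415 = 249, so 249 needed; 348 in favor. Satisfied.

Valid — all requirements satisfied.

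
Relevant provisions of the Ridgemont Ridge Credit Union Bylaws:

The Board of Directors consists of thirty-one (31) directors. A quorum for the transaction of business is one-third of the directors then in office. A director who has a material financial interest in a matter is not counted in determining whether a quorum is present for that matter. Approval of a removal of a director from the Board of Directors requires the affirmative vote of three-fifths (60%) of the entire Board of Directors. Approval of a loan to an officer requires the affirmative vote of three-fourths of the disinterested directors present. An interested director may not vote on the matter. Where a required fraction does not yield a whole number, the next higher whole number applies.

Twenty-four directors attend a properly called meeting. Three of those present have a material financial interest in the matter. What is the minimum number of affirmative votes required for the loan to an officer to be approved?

The loan to an officer requires three-fourths of the disinterested directors present (24 − 3 = 21).
3/4 of 21 = 15.75, rounded up to 16.

16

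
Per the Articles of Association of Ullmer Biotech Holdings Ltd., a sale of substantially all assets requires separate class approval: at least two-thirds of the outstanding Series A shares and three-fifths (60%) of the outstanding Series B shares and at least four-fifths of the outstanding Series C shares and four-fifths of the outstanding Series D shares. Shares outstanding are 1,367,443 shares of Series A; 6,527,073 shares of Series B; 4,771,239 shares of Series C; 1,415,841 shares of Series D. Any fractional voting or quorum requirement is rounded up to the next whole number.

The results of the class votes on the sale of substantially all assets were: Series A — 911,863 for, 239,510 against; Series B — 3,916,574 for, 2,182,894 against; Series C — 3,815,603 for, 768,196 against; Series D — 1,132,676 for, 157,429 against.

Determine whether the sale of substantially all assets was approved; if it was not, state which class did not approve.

Series A: 2/3 of 1367443 = 911628.67, rounded up to 911629; 911,629 required, 911,863 in favor — approved.
Series B: 3/5 of 6527073 = 3916243.80, rounded up to 3916244; 3,916,244 required, 3,916,574 in favor — approved.
Series C: 4/5 of 4771239 = 3816991.20, rounded up to 3816992; 3,816,992 required, 3,815,603 in favor — not approved.
Series D: 4/5 of 1415841 = 1132672.80, rounded up to 1132673; 1,132,673 required, 1,132,676 in favor — approved.

Not approved — the Series C shares did not give the required vote.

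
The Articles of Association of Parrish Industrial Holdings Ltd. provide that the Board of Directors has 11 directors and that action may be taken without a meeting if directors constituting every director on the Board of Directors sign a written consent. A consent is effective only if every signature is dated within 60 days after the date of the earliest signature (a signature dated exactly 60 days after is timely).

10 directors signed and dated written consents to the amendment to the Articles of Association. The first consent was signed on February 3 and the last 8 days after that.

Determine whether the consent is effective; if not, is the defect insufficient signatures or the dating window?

Signatures required: all of 11 — unanimous means all 11, so 11 needed; 10 signed. Insufficient.
Dating window: the latest signature is 8 days after the earliest; the limit is 60 days. Within the window.

Not effective — insufficient signatures.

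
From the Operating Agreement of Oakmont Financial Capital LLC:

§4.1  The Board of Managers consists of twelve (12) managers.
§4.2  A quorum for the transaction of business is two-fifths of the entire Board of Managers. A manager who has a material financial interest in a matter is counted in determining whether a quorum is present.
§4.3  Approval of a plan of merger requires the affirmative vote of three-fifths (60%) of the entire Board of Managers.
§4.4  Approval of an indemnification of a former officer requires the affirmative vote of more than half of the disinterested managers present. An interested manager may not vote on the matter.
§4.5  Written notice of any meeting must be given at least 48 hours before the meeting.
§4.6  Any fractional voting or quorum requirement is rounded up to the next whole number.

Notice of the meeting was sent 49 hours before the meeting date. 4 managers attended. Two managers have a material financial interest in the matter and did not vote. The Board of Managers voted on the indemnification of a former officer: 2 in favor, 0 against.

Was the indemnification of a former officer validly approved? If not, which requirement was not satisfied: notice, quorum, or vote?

Invalid — quorum requirement not satisfied.

Notice: 49 hours given; 48 required (49 ≥ 48). Satisfied.
Quorum: 4 present (interested managers count toward quorum); quorum is 5. Not satisfied.
Vote: the indemnification of a former officer requires a majority of the disinterested managers present (4 − 2 = 2). A majority of 2 is 2, so 2 affirmative votes are needed; 2 voted in favor. Satisfied. (Moot — without a quorum no business can be validly transacted.)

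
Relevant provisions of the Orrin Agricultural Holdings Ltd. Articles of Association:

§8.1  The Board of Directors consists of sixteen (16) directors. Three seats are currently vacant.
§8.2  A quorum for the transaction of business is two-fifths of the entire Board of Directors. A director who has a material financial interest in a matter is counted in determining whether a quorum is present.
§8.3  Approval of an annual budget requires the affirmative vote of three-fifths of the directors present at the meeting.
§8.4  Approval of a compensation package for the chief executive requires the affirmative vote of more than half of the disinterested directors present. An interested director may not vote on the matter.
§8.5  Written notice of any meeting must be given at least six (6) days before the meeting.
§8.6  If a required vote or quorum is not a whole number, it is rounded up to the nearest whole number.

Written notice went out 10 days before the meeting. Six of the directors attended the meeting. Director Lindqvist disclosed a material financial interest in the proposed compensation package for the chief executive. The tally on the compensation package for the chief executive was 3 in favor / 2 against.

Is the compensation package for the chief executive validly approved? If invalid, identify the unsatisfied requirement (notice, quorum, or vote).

Notice: 10 days given; 6 required (10 ≥ 6). Satisfied.
Quorum: 6 present (interested directors count toward quorum); quorum is 7. Not satisfied.
Vote: the compensation package for the chief executive requires a majority of the disinterested directors present (6 − 1 = 5). A majority of 5 is 3, so 3 affirmative votes are needed; 3 voted in favor. Satisfied. (Moot — without a quorum no business can be validly transacted.)

Invalid — quorum requirement not satisfied.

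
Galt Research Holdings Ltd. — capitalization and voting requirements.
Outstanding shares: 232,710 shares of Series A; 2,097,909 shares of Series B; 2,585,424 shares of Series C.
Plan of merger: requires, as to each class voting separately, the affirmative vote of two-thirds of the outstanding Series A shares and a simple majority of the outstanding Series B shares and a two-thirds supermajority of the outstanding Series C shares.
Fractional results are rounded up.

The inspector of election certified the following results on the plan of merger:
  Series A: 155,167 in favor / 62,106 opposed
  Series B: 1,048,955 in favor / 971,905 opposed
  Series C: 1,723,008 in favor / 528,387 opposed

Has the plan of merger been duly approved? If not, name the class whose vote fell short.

Not approved — the Series C shares did not give the required vote.

Series A: 2/3 of 232710 = 155140; 155,140 required, 155,167 in favor — approved.
Series B: a majority of 2097909 is 1048955; 1,048,955 required, 1,048,955 in favor — approved.
Series C: 2/3 of 2585424 = 1723616; 1,723,616 required, 1,723,008 in favor — not approved.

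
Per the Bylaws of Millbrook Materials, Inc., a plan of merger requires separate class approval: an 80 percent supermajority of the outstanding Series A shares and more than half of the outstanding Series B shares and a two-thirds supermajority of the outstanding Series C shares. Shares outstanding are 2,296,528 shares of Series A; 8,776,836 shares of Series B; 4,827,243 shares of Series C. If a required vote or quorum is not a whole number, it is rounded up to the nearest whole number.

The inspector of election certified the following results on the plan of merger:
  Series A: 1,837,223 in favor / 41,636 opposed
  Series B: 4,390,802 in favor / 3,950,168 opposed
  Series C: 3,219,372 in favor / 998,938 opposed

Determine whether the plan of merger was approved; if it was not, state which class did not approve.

Approved — every class gave the required vote.

Series A: 4/5 of 2296528 = 1837222.40, rounded up to 1837223; 1,837,223 required, 1,837,223 in favor — approved.
Series B: a majority of 8776836 is 4388419; 4,388,419 required, 4,390,802 in favor — approved.
Series C: 2/3 of 4827243 = 3218162; 3,218,162 required, 3,219,372 in favor — approved.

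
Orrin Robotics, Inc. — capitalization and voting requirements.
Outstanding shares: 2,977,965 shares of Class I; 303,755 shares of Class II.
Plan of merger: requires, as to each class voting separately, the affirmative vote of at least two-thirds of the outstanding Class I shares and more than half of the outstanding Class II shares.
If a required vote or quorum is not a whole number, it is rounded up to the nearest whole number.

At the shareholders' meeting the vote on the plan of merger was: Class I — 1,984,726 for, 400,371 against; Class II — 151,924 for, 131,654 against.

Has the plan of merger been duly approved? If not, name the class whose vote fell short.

Not approved — the Class I shares did not give the required vote.

Class I: 2/3 of 2977965 = 1985310; 1,985,310 required, 1,984,726 in favor — not approved.
Class II: a majority of 303755 is 151878; 151,878 required, 151,924 in favor — approved.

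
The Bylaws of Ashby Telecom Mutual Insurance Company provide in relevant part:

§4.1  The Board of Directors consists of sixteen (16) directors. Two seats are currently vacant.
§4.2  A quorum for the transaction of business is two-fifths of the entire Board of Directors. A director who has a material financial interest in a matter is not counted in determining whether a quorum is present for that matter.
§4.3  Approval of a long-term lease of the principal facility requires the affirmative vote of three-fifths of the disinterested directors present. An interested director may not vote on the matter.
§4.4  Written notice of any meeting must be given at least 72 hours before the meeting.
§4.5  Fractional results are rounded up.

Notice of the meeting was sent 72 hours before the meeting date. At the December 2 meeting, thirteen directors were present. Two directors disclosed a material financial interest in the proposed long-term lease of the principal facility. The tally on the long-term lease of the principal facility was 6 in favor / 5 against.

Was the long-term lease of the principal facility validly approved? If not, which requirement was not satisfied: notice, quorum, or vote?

Invalid — vote requirement not satisfied.

Notice: 72 hours given; 72 required (72 ≥ 72). Satisfied.
Quorum: 13 present, but the 2 interested directors do not count, leaving 11. Quorum is 7. Satisfied.
Vote: the long-term lease of the principal facility requires three-fifths of the disinterested directors present (13 − 2 = 11). 3/5 of 11 = 6.60, rounded up to 7, so 7 affirmative votes are needed; 6 voted in favor. Not satisfied.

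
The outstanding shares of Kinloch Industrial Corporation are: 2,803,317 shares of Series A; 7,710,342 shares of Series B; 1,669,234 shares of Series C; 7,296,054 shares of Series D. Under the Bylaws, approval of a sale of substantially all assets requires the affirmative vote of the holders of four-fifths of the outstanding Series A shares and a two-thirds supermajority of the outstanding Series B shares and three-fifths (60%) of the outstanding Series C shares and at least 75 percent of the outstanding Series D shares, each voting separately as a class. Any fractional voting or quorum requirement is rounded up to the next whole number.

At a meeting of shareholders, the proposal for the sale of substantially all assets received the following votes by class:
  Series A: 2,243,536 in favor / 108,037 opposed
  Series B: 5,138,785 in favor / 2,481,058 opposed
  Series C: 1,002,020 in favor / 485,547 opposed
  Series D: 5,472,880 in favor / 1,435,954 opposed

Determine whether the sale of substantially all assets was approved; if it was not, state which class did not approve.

Series A: 4/5 of 2803317 = 2242653.60, rounded up to 2242654; 2,242,654 required, 2,243,536 in favor — approved.
Series B: 2/3 of 7710342 = 5140228; 5,140,228 required, 5,138,785 in favor — not approved.
Series C: 3/5 of 1669234 = 1001540.40, rounded up to 1001541; 1,001,541 required, 1,002,020 in favor — approved.
Series D: 3/4 of 7296054 = 5472040.50, rounded up to 5472041; 5,472,041 required, 5,472,880 in favor — approved.

Not approved — the Series B shares did not give the required vote.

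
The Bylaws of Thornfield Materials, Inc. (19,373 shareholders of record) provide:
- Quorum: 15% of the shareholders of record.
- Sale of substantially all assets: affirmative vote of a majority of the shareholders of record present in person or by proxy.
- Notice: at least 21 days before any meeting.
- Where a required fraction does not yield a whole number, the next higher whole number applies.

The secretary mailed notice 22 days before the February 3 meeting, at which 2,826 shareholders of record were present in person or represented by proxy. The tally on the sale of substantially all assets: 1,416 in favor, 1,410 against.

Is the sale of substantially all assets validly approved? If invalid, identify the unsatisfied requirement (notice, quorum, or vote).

Invalid — quorum requirement not satisfied.

Notice: 22 days given; 21 required. Satisfied.
Quorum: 15% of 19,373 = 2,905.95, rounded up to 2,906; 2,826 present. Not satisfied.
Vote: requires a majority of those present (2,826); a majority of 2826 is 1414, so 1,414 needed; 1,416 in favor. Satisfied.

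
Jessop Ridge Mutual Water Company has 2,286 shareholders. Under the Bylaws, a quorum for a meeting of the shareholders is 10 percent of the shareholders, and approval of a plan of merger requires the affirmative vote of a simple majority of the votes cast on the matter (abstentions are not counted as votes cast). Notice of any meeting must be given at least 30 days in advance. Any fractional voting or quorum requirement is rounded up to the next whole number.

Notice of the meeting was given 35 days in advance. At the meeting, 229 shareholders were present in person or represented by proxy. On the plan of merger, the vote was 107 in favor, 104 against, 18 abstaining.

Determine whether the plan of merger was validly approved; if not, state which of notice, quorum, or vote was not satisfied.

Notice: 35 days given; 30 required. Satisfied.
Quorum: 10% of 2,286 = 228.60, rounded up to 229; 229 present. Satisfied.
Vote: requires a majority of the votes cast (229 − 18 abstaining = 211); a majority of 211 is 106, so 106 needed; 107 in favor. Satisfied.

Valid — all requirements satisfied.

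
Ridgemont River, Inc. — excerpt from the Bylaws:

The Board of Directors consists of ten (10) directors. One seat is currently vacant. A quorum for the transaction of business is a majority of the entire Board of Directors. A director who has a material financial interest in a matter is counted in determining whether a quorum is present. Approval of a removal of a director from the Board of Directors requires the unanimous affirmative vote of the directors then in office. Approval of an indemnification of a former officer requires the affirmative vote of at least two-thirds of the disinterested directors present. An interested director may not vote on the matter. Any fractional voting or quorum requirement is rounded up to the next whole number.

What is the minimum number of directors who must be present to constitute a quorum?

6

A majority of 10 is 6.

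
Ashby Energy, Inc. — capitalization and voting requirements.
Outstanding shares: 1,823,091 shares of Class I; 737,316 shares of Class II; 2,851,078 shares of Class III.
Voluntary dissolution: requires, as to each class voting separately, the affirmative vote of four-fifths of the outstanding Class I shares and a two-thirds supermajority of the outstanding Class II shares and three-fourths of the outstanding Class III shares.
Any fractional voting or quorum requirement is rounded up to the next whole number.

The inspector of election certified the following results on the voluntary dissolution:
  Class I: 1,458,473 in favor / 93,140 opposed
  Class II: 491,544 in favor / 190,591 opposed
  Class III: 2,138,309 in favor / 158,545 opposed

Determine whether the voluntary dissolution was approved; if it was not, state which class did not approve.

Class I: 4/5 of 1823091 = 1458472.80, rounded up to 1458473; 1,458,473 required, 1,458,473 in favor — approved.
Class II: 2/3 of 737316 = 491544; 491,544 required, 491,544 in favor — approved.
Class III: 3/4 of 2851078 = 2138308.50, rounded up to 2138309; 2,138,309 required, 2,138,309 in favor — approved.

Approved — every class gave the required vote.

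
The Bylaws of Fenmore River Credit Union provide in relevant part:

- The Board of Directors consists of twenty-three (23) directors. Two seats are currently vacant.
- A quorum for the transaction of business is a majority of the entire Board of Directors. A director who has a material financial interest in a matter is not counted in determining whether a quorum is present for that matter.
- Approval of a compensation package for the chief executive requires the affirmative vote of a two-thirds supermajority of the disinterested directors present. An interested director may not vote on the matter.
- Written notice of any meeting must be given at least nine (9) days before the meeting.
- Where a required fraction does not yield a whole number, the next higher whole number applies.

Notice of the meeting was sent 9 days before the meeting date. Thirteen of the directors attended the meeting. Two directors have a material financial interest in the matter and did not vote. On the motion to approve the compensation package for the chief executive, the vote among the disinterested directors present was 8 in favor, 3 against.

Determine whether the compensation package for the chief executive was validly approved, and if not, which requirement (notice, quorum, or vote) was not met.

Invalid — quorum requirement not satisfied.

Notice: 9 days given; 9 required (9 ≥ 9). Satisfied.
Quorum: 13 present, but the 2 interested directors do not count, leaving 11. Quorum is 12. Not satisfied.
Vote: the compensation package for the chief executive requires two-thirds of the disinterested directors present (13 − 2 = 11). 2/3 of 11 = 7.33, rounded up to 8, so 8 affirmative votes are needed; 8 voted in favor. Satisfied. (Moot — without a quorum no business can be validly transacted.)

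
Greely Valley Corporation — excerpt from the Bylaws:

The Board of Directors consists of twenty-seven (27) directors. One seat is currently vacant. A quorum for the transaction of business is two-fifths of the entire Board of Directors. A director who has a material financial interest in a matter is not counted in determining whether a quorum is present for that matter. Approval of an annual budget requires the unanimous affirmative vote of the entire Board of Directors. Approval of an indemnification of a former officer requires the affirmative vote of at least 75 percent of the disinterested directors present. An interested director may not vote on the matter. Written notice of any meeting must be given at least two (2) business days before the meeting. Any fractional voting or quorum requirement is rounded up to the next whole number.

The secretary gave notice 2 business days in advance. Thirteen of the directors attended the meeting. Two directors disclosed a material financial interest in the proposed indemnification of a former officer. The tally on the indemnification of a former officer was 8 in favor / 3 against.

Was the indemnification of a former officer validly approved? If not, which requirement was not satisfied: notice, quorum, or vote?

Notice: 2 business days given; 2 required (2 ≥ 2). Satisfied.
Quorum: 13 present, but the 2 interested directors do not count, leaving 11. Quorum is 11. Satisfied.
Vote: the indemnification of a former officer requires three-fourths of the disinterested directors present (13 − 2 = 11). 3/4 of 11 = 8.25, rounded up to 9, so 9 affirmative votes are needed; 8 voted in favor. Not satisfied.

Invalid — vote requirement not satisfied.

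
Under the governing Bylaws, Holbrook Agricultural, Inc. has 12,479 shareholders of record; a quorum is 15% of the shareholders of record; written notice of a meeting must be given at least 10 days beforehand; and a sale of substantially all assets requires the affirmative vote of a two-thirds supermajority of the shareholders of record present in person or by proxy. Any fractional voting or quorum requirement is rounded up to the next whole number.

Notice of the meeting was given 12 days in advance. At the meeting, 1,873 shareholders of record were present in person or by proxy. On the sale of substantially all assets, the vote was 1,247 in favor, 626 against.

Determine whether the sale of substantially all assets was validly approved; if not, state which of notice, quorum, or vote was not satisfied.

Notice: 12 days given; 10 required. Satisfied.
Quorum: 15% of 12,479 = 1,871.85, rounded up to 1,872; 1,873 present. Satisfied.
Vote: requires two-thirds of those present (1,873); 2/3 of 1873 = 1248.67, rounded up to 1249, so 1,249 needed; 1,247 in favor. Not satisfied.

Invalid — vote requirement not satisfied.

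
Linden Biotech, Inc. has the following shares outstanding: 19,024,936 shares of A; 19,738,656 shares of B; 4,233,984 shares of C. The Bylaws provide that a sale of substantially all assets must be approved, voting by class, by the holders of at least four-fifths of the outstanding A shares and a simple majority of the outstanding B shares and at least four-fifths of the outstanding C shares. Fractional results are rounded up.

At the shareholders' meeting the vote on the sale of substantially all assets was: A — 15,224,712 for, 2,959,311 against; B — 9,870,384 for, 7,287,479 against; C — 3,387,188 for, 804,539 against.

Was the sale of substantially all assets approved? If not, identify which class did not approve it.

A: 4/5 of 19024936 = 15219948.80, rounded up to 15219949; 15,219,949 required, 15,224,712 in favor — approved.
B: a majority of 19738656 is 9869329; 9,869,329 required, 9,870,384 in favor — approved.
C: 4/5 of 4233984 = 3387187.20, rounded up to 3387188; 3,387,188 required, 3,387,188 in favor — approved.

Approved — every class gave the required vote.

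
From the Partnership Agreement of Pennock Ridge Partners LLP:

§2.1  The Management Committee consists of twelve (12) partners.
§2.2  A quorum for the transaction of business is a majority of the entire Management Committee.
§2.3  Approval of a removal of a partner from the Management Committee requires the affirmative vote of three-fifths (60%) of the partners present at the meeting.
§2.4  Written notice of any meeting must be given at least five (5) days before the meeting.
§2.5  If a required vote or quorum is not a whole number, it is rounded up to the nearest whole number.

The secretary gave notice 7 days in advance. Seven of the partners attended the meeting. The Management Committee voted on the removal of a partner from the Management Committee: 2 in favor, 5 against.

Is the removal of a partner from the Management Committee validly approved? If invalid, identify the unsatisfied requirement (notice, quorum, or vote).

Notice: 7 days given; 5 required (7 ≥ 5). Satisfied.
Quorum: 7 present; quorum is 7. Satisfied.
Vote: the removal of a partner from the Management Committee requires three-fifths of the partners present (7). 3/5 of 7 = 4.20, rounded up to 5, so 5 affirmative votes are needed; 2 voted in favor. Not satisfied.

Invalid — vote requirement not satisfied.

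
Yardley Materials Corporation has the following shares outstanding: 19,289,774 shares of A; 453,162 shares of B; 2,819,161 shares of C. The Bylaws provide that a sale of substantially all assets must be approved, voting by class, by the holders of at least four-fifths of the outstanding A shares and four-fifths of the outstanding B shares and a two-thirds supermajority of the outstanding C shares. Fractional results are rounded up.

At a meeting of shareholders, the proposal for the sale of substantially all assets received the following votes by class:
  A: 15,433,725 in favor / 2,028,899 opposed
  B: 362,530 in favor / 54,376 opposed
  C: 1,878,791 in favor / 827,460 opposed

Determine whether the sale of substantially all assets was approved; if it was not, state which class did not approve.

A: 4/5 of 19289774 = 15431819.20, rounded up to 15431820; 15,431,820 required, 15,433,725 in favor — approved.
B: 4/5 of 453162 = 362529.60, rounded up to 362530; 362,530 required, 362,530 in favor — approved.
C: 2/3 of 2819161 = 1879440.67, rounded up to 1879441; 1,879,441 required, 1,878,791 in favor — not approved.

Not approved — the C shares did not give the required vote.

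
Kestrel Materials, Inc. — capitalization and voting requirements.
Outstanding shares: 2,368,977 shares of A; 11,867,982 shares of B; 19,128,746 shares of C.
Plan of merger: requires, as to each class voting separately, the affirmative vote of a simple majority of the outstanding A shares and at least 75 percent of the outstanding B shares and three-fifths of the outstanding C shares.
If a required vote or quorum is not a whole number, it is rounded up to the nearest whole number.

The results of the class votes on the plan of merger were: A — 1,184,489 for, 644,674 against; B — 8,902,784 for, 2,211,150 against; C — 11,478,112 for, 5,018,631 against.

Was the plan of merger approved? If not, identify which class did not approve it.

A: a majority of 2368977 is 1184489; 1,184,489 required, 1,184,489 in favor — approved.
B: 3/4 of 11867982 = 8900986.50, rounded up to 8900987; 8,900,987 required, 8,902,784 in favor — approved.
C: 3/5 of 19128746 = 11477247.60, rounded up to 11477248; 11,477,248 required, 11,478,112 in favor — approved.

Approved — every class gave the required vote.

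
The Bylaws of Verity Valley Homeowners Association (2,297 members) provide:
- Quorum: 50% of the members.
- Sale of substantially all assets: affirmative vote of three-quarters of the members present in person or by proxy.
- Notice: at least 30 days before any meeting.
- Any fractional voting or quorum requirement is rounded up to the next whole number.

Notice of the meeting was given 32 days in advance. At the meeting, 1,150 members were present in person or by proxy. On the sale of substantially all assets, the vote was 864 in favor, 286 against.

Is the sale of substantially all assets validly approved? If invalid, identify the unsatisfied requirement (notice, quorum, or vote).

Notice: 32 days given; 30 required. Satisfied.
Quorum: 50% of 2,297 = 1,148.50, rounded up to 1,149; 1,150 present. Satisfied.
Vote: requires three-fourths of those present (1,150); 3/4 of 1150 = 862.50, rounded up to 863, so 863 needed; 864 in favor. Satisfied.

Valid — all requirements satisfied.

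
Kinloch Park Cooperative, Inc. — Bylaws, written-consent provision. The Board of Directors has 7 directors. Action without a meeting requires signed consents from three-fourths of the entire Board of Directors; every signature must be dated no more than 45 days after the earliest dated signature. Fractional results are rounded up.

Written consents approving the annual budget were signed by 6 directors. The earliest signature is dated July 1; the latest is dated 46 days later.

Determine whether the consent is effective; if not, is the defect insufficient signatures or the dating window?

Signatures required: three-fourths of 7 — 3/4 of 7 = 5.25, rounded up to 6, so 6 needed; 6 signed. Sufficient.
Dating window: the latest signature is 46 days after the earliest; the limit is 45 days. Outside the window.

Not effective — dating-window requirement not satisfied.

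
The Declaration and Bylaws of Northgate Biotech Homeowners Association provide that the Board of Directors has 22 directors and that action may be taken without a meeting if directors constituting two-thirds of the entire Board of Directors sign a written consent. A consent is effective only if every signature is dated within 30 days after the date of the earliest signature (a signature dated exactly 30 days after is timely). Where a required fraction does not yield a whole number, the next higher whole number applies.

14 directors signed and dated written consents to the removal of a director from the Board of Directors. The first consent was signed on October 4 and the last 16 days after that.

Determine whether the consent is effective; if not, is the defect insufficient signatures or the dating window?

Signatures required: two-thirds of 22 — 2/3 of 22 = 14.67, rounded up to 15, so 15 needed; 14 signed. Insufficient.
Dating window: the latest signature is 16 days after the earliest; the limit is 30 days. Within the window.

Not effective — insufficient signatures.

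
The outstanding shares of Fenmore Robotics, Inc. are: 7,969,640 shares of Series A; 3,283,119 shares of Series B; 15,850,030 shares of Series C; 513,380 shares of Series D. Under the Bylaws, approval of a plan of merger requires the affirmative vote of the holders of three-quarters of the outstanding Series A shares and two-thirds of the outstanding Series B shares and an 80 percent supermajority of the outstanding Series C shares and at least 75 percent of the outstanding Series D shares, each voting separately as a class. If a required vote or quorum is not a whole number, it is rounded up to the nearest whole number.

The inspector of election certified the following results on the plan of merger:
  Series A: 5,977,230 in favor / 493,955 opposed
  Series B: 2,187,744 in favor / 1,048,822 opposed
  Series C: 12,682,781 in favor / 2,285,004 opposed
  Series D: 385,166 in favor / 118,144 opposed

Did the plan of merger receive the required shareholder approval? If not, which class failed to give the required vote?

Not approved — the Series B shares did not give the required vote.

Series A: 3/4 of 7969640 = 5977230; 5,977,230 required, 5,977,230 in favor — approved.
Series B: 2/3 of 3283119 = 2188746; 2,188,746 required, 2,187,744 in favor — not approved.
Series C: 4/5 of 15850030 = 12680024; 12,680,024 required, 12,682,781 in favor — approved.
Series D: 3/4 of 513380 = 385035; 385,035 required, 385,166 in favor — approved.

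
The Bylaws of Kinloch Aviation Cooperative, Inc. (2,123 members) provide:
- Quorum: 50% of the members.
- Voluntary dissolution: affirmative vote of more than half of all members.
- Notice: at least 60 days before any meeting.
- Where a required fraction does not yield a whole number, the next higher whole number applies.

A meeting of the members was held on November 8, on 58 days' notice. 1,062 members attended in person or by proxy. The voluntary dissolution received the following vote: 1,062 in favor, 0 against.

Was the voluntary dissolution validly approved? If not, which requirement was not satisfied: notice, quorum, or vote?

Invalid — notice requirement not satisfied.

Notice: 58 days given; 60 required. Not satisfied.
Quorum: 50% of 2,123 = 1,061.50, rounded up to 1,062; 1,062 present. Satisfied.
Vote: requires a majority of all members (2,123); a majority of 2123 is 1062, so 1,062 needed; 1,062 in favor. Satisfied.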